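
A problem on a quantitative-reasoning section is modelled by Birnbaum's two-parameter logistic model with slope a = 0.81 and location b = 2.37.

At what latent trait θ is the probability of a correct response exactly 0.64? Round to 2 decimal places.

P(θ) = 1 / (1 + exp(−a(θ − b)))
logit = ln(0.6400/0.3600) = 0.5754
θ = b + logit/(a) = 2.37 + 0.5754/0.8100 = 3.0803

3.08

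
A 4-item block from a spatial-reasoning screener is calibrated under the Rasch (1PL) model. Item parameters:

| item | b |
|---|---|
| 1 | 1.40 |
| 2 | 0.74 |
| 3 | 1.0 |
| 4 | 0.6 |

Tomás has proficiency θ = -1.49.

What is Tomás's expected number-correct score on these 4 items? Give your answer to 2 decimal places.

0.34

P(θ) = 1 / (1 + exp(−(θ − b)))
P_1 = 1/(1+e^{2.8900}) = 0.0527
P_2 = 1/(1+e^{2.2300}) = 0.0971
P_3 = 1/(1+e^{2.4900}) = 0.0766
P_4 = 1/(1+e^{2.0900}) = 0.1101
E[score] = 0.0527 + 0.0971 + 0.0766 + 0.1101 = 0.3364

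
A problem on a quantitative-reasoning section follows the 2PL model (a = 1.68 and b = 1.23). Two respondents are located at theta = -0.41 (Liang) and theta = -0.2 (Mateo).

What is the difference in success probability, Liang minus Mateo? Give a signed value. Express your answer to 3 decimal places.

-0.023

P(theta) = 1 / (1 + exp(−a(theta − b)))
P(Liang) = 0.0598  [exponent -2.7552]
P(Mateo) = 0.0830  [exponent -2.4024]
Difference = 0.0598 − 0.0830 = -0.0232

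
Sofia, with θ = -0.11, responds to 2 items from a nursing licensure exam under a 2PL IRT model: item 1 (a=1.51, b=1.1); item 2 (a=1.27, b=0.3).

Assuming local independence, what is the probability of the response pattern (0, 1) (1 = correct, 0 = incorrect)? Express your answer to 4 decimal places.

P(θ) = 1 / (1 + exp(−a(θ − b)))
P_1 = 1/(1+e^{1.8271}) = 0.1386
P_2 = 1/(1+e^{0.5207}) = 0.3727
L = (1−P_1) × P_2 = 0.8614 × 0.3727 = 0.32104

0.3210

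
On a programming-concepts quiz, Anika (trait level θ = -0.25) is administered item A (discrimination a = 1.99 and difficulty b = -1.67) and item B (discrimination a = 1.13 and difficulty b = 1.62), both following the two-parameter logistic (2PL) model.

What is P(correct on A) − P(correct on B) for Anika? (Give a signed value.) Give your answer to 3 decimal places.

0.836

P(θ) = 1 / (1 + exp(−a(θ − b)))
P_A = 0.9441
P_B = 0.1078
P_A − P_B = 0.8362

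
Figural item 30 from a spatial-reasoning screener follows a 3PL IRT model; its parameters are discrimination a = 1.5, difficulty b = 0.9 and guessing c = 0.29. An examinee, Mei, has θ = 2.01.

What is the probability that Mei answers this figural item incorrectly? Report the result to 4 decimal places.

0.1130

P(θ) = c + (1 − c) · 1 / (1 + exp(−a(θ − b)))
Exponent: 1.5 × (2.01 − 0.9) = 1.6650
1/(1 + e^{-1.6650}) = 0.8409
P = 0.29 + 0.71 × 0.8409 = 0.8870
P(incorrect) = 1 − 0.8870 = 0.1130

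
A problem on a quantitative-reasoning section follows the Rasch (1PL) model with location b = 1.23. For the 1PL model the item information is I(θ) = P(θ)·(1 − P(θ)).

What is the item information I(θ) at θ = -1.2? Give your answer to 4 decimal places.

P = 1/(1+e^{2.4300}) = 0.0809
P(1−P) = 0.0809 × 0.9191 = 0.0744
I = P(1−P) = 0.07437

0.0744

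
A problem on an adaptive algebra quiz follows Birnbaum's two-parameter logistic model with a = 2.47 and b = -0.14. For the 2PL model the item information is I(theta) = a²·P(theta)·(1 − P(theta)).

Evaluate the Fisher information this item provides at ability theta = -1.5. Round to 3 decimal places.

P = 1/(1+e^{3.3592}) = 0.0336
P(1−P) = 0.0336 × 0.9664 = 0.0325
I = a² × P(1−P) = 2.47² × 0.0325 = 0.19808

0.198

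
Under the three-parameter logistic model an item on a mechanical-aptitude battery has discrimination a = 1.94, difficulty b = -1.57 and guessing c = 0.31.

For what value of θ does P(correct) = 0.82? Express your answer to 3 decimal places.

-1.033

P(θ) = c + (1 − c) · 1 / (1 + exp(−a(θ − b)))
Remove guessing floor: (0.82 − 0.31)/(1 − 0.31) = 0.7391
logit = ln(0.7391/0.2609) = 1.0415
θ = b + logit/(a) = -1.57 + 1.0415/1.9400 = -1.0332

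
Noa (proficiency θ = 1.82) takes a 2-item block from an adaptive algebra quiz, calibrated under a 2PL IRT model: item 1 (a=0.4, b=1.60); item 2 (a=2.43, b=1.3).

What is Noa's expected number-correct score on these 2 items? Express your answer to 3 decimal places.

1.302

P(θ) = 1 / (1 + exp(−a(θ − b)))
P_1 = 1/(1+e^{-0.0880}) = 0.5220
P_2 = 1/(1+e^{-1.2636}) = 0.7796
E[score] = 0.5220 + 0.7796 = 1.3016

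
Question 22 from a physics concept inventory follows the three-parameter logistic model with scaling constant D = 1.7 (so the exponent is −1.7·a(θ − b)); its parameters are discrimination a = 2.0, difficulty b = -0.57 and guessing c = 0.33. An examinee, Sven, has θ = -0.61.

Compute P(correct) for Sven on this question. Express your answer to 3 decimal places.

0.642

P(θ) = c + (1 − c) · 1 / (1 + exp(−D·a(θ − b)))
Exponent: 1.7 × 2.0 × (-0.61 − (-0.57)) = -0.1360
1/(1 + e^{0.1360}) = 0.4661
P = 0.33 + 0.67 × 0.4661 = 0.6423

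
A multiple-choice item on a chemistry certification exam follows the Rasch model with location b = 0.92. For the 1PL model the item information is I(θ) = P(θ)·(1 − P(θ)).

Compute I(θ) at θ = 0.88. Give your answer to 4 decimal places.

0.2499

P = 1/(1+e^{0.0400}) = 0.4900
P(1−P) = 0.4900 × 0.5100 = 0.2499
I = P(1−P) = 0.24990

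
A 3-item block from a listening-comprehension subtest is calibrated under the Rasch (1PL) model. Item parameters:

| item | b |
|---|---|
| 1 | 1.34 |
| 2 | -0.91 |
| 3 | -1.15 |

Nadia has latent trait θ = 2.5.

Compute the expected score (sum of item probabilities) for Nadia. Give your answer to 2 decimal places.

P(θ) = 1 / (1 + exp(−(θ − b)))
P_1 = 1/(1+e^{-1.1600}) = 0.7613
P_2 = 1/(1+e^{-3.4100}) = 0.9680
P_3 = 1/(1+e^{-3.6500}) = 0.9747
E[score] = 0.7613 + 0.9680 + 0.9747 = 2.7040

2.70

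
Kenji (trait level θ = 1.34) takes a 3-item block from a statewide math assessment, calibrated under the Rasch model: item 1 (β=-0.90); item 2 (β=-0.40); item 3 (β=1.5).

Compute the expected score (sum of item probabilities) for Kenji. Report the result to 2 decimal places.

P(θ) = 1 / (1 + exp(−(θ − β)))
P_1 = 1/(1+e^{-2.2400}) = 0.9038
P_2 = 1/(1+e^{-1.7400}) = 0.8507
P_3 = 1/(1+e^{0.1600}) = 0.4601
E[score] = 0.9038 + 0.8507 + 0.4601 = 2.2146

2.21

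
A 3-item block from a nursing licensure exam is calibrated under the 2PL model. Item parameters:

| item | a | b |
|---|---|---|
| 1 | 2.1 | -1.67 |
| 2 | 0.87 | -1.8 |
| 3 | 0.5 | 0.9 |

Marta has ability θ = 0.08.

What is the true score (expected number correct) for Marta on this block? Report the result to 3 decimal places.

P(θ) = 1 / (1 + exp(−a(θ − b)))
P_1 = 1/(1+e^{-3.6750}) = 0.9753
P_2 = 1/(1+e^{-1.6356}) = 0.8369
P_3 = 1/(1+e^{0.4100}) = 0.3989
E[score] = 0.9753 + 0.8369 + 0.3989 = 2.2111

2.211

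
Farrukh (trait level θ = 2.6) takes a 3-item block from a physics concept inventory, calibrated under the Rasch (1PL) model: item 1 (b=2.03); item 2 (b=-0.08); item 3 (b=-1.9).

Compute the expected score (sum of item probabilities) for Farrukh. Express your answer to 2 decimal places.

2.56

P(θ) = 1 / (1 + exp(−(θ − b)))
P_1 = 1/(1+e^{-0.5700}) = 0.6388
P_2 = 1/(1+e^{-2.6800}) = 0.9358
P_3 = 1/(1+e^{-4.5000}) = 0.9890
E[score] = 0.6388 + 0.9358 + 0.9890 = 2.5636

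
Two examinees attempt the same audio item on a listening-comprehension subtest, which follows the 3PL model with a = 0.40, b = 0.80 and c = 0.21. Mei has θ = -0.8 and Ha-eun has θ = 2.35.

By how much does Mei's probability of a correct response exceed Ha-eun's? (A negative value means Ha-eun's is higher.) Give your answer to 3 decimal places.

P(θ) = c + (1 − c) · 1 / (1 + exp(−a(θ − b)))
P(Mei) = 0.4827  [exponent -0.6400]
P(Ha-eun) = 0.7237  [exponent 0.6200]
Difference = 0.4827 − 0.7237 = -0.2409

-0.241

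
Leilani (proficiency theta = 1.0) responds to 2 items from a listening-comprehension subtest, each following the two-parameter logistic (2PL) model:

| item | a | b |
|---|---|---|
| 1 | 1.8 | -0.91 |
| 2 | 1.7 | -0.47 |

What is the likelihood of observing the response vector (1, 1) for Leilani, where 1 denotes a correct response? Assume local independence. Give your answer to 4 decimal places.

P(theta) = 1 / (1 + exp(−a(theta − b)))
P_1 = 1/(1+e^{-3.4380}) = 0.9689
P_2 = 1/(1+e^{-2.4990}) = 0.9241
L = P_1 × P_2 = 0.9689 × 0.9241 = 0.89531

0.8953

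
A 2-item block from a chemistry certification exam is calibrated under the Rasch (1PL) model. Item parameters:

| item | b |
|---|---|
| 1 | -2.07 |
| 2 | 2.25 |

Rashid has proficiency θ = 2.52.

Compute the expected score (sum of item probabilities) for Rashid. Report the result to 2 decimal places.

P(θ) = 1 / (1 + exp(−(θ − b)))
P_1 = 1/(1+e^{-4.5900}) = 0.9899
P_2 = 1/(1+e^{-0.2700}) = 0.5671
E[score] = 0.9899 + 0.5671 = 1.5570

1.56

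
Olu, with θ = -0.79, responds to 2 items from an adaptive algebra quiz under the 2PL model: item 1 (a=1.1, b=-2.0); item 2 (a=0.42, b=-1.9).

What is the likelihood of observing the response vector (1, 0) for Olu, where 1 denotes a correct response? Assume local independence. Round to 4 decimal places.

0.3049

P(θ) = 1 / (1 + exp(−a(θ − b)))
P_1 = 1/(1+e^{-1.3310}) = 0.7910
P_2 = 1/(1+e^{-0.4662}) = 0.6145
L = P_1 × (1−P_2) = 0.7910 × 0.3855 = 0.30495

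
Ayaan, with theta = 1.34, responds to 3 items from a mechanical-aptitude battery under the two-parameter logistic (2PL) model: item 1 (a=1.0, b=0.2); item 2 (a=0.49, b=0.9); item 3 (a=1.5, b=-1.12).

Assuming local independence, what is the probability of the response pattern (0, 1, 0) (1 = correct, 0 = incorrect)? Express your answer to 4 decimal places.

0.0033

P(theta) = 1 / (1 + exp(−a(theta − b)))
P_1 = 1/(1+e^{-1.1400}) = 0.7577
P_2 = 1/(1+e^{-0.2156}) = 0.5537
P_3 = 1/(1+e^{-3.6900}) = 0.9756
L = (1−P_1) × P_2 × (1−P_3) = 0.2423 × 0.5537 × 0.0244 = 0.00327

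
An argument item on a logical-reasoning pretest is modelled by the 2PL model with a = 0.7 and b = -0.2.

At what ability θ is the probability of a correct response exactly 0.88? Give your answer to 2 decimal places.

2.65

P(θ) = 1 / (1 + exp(−a(θ − b)))
logit = ln(0.8800/0.1200) = 1.9924
θ = b + logit/(a) = -0.2 + 1.9924/0.7000 = 2.6463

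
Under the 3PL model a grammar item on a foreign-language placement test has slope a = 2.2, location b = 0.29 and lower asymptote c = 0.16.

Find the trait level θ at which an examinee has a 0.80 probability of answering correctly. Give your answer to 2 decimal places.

P(θ) = c + (1 − c) · 1 / (1 + exp(−a(θ − b)))
Remove guessing floor: (0.80 − 0.16)/(1 − 0.16) = 0.7619
logit = ln(0.7619/0.2381) = 1.1632
θ = b + logit/(a) = 0.29 + 1.1632/2.2000 = 0.8187

0.82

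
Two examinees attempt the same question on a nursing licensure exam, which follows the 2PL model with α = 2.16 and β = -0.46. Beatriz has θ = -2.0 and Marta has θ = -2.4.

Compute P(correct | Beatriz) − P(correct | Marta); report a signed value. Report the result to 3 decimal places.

P(θ) = 1 / (1 + exp(−α(θ − β)))
P(Beatriz) = 0.0347  [exponent -3.3264]
P(Marta) = 0.0149  [exponent -4.1904]
Difference = 0.0347 − 0.0149 = 0.0198

0.020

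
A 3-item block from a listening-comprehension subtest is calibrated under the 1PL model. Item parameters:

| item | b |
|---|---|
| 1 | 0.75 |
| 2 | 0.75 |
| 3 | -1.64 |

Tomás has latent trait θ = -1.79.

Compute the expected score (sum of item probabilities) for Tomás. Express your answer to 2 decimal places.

P(θ) = 1 / (1 + exp(−(θ − b)))
P_1 = 1/(1+e^{2.5400}) = 0.0731
P_2 = 1/(1+e^{2.5400}) = 0.0731
P_3 = 1/(1+e^{0.1500}) = 0.4626
E[score] = 0.0731 + 0.0731 + 0.4626 = 0.6088

0.61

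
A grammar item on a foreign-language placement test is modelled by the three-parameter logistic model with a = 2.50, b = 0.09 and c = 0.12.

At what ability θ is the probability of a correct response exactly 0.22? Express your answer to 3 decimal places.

P(θ) = c + (1 − c) · 1 / (1 + exp(−a(θ − b)))
Remove guessing floor: (0.22 − 0.12)/(1 − 0.12) = 0.1136
logit = ln(0.1136/0.8864) = -2.0541
θ = b + logit/(a) = 0.09 + (-2.0541)/2.5000 = -0.7316

-0.732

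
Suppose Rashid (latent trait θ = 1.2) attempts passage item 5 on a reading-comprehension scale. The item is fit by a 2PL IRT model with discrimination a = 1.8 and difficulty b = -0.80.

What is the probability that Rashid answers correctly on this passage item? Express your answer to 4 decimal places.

P(θ) = 1 / (1 + exp(−a(θ − b)))
Exponent: 1.8 × (1.2 − (-0.80)) = 3.6000
1/(1 + e^{-3.6000}) = 0.9734

0.9734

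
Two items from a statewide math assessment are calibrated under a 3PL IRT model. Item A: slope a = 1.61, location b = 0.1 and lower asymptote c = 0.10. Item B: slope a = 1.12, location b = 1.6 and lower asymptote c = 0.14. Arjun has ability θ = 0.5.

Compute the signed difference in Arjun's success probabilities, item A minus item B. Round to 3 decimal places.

0.356

P(θ) = c + (1 − c) · 1 / (1 + exp(−a(θ − b)))
P_A = 0.6901
P_B = 0.3342
P_A − P_B = 0.3559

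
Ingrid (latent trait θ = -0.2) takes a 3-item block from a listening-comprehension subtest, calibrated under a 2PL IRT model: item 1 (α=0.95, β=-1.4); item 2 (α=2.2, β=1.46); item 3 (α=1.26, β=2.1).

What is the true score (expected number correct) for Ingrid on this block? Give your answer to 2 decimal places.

P(θ) = 1 / (1 + exp(−α(θ − β)))
P_1 = 1/(1+e^{-1.1400}) = 0.7577
P_2 = 1/(1+e^{3.6520}) = 0.0253
P_3 = 1/(1+e^{2.8980}) = 0.0523
E[score] = 0.7577 + 0.0253 + 0.0523 = 0.8352

0.84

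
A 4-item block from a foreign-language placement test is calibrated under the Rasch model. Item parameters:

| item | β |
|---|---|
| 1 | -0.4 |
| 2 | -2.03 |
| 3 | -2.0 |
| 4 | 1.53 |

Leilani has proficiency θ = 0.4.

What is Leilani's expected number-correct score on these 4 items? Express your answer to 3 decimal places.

P(θ) = 1 / (1 + exp(−(θ − β)))
P_1 = 1/(1+e^{-0.8000}) = 0.6900
P_2 = 1/(1+e^{-2.4300}) = 0.9191
P_3 = 1/(1+e^{-2.4000}) = 0.9168
P_4 = 1/(1+e^{1.1300}) = 0.2442
E[score] = 0.6900 + 0.9191 + 0.9168 + 0.2442 = 2.7700

2.770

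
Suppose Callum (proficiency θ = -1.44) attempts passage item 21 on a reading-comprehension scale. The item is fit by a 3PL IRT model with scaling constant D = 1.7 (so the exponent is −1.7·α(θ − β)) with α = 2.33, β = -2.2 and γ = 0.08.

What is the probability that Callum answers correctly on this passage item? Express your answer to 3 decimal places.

P(θ) = γ + (1 − γ) · 1 / (1 + exp(−D·α(θ − β)))
Exponent: 1.7 × 2.33 × (-1.44 − (-2.2)) = 3.0104
1/(1 + e^{-3.0104}) = 0.9530
P = 0.08 + 0.92 × 0.9530 = 0.9568

0.957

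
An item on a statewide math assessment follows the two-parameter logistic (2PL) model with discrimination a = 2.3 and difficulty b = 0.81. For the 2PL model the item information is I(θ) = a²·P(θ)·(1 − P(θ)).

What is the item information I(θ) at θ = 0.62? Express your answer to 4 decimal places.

1.2613

P = 1/(1+e^{0.4370}) = 0.3925
P(1−P) = 0.3925 × 0.6075 = 0.2384
I = a² × P(1−P) = 2.3² × 0.2384 = 1.26132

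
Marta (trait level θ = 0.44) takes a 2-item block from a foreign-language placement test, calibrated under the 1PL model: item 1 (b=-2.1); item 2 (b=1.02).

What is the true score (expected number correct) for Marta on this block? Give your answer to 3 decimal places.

P(θ) = 1 / (1 + exp(−(θ − b)))
P_1 = 1/(1+e^{-2.5400}) = 0.9269
P_2 = 1/(1+e^{0.5800}) = 0.3589
E[score] = 0.9269 + 0.3589 = 1.2858

1.286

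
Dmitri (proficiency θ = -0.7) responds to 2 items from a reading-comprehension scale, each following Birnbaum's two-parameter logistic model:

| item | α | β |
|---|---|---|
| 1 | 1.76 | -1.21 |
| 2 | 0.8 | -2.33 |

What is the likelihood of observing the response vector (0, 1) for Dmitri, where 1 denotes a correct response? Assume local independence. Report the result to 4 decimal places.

P(θ) = 1 / (1 + exp(−α(θ − β)))
P_1 = 1/(1+e^{-0.8976}) = 0.7105
P_2 = 1/(1+e^{-1.3040}) = 0.7865
L = (1−P_1) × P_2 = 0.2895 × 0.7865 = 0.22773

0.2277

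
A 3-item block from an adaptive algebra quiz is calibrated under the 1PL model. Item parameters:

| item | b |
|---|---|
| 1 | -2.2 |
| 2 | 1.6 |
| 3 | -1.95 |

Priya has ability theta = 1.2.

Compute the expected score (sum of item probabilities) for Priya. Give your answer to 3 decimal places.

P(theta) = 1 / (1 + exp(−(theta − b)))
P_1 = 1/(1+e^{-3.4000}) = 0.9677
P_2 = 1/(1+e^{0.4000}) = 0.4013
P_3 = 1/(1+e^{-3.1500}) = 0.9589
E[score] = 0.9677 + 0.4013 + 0.9589 = 2.3279

2.328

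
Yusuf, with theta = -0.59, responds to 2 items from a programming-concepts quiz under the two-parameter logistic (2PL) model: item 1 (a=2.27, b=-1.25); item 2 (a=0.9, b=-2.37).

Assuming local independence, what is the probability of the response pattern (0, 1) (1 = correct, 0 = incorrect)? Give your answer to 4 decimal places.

0.1521

P(theta) = 1 / (1 + exp(−a(theta − b)))
P_1 = 1/(1+e^{-1.4982}) = 0.8173
P_2 = 1/(1+e^{-1.6020}) = 0.8323
L = (1−P_1) × P_2 = 0.1827 × 0.8323 = 0.15206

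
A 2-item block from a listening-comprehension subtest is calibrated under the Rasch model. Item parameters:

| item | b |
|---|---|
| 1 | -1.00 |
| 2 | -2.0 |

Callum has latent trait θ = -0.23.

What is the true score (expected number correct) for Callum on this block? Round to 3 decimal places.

1.538

P(θ) = 1 / (1 + exp(−(θ − b)))
P_1 = 1/(1+e^{-0.7700}) = 0.6835
P_2 = 1/(1+e^{-1.7700}) = 0.8545
E[score] = 0.6835 + 0.8545 = 1.5380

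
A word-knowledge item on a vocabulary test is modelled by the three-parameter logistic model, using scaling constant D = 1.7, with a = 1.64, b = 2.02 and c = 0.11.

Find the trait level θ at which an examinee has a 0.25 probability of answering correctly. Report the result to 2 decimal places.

1.42

P(θ) = c + (1 − c) · 1 / (1 + exp(−D·a(θ − b)))
Remove guessing floor: (0.25 − 0.11)/(1 − 0.11) = 0.1573
logit = ln(0.1573/0.8427) = -1.6784
θ = b + logit/(1.7·a) = 2.02 + (-1.6784)/2.7880 = 1.4180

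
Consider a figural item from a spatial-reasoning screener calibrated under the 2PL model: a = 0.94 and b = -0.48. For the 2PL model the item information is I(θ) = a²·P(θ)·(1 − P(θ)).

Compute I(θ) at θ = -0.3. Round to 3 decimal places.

0.219

P = 1/(1+e^{-0.1692}) = 0.5422
P(1−P) = 0.5422 × 0.4578 = 0.2482
I = a² × P(1−P) = 0.94² × 0.2482 = 0.21933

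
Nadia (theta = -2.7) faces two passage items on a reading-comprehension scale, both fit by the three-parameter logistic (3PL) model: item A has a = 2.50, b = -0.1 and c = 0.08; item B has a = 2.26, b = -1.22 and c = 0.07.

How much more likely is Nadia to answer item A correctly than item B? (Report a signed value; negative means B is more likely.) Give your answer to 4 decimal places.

-0.0203

P(theta) = c + (1 − c) · 1 / (1 + exp(−a(theta − b)))
P_A = 0.0814
P_B = 0.1017
P_A − P_B = -0.0203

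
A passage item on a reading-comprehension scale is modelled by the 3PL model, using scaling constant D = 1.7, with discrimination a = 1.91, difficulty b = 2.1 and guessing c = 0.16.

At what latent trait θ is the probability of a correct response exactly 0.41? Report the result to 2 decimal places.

1.84

P(θ) = c + (1 − c) · 1 / (1 + exp(−D·a(θ − b)))
Remove guessing floor: (0.41 − 0.16)/(1 − 0.16) = 0.2976
logit = ln(0.2976/0.7024) = -0.8587
θ = b + logit/(1.7·a) = 2.1 + (-0.8587)/3.2470 = 1.8356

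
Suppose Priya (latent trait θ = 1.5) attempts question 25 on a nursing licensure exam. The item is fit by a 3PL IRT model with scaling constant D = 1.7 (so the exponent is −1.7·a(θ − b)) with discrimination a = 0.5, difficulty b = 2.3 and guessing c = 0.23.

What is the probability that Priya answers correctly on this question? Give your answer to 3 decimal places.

P(θ) = c + (1 − c) · 1 / (1 + exp(−D·a(θ − b)))
Exponent: 1.7 × 0.5 × (1.5 − 2.3) = -0.6800
1/(1 + e^{0.6800}) = 0.3363
P = 0.23 + 0.77 × 0.3363 = 0.4889

0.489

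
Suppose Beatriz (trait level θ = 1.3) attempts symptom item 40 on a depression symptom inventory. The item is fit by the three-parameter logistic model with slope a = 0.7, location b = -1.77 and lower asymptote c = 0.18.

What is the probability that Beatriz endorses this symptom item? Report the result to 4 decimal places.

P(θ) = c + (1 − c) · 1 / (1 + exp(−a(θ − b)))
Exponent: 0.7 × (1.3 − (-1.77)) = 2.1490
1/(1 + e^{-2.1490}) = 0.8956
P = 0.18 + 0.82 × 0.8956 = 0.9144

0.9144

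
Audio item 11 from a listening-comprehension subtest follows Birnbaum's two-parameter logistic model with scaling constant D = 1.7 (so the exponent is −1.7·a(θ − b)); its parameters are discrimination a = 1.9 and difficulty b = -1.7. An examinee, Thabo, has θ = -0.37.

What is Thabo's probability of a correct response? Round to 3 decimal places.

0.987

P(θ) = 1 / (1 + exp(−D·a(θ − b)))
Exponent: 1.7 × 1.9 × (-0.37 − (-1.7)) = 4.2959
1/(1 + e^{-4.2959}) = 0.9866
P = 0.9866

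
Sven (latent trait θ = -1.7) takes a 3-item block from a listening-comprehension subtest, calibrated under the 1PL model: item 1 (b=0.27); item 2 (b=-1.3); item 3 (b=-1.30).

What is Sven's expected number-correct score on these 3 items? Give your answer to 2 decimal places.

0.93

P(θ) = 1 / (1 + exp(−(θ − b)))
P_1 = 1/(1+e^{1.9700}) = 0.1224
P_2 = 1/(1+e^{0.4000}) = 0.4013
P_3 = 1/(1+e^{0.4000}) = 0.4013
E[score] = 0.1224 + 0.4013 + 0.4013 = 0.9250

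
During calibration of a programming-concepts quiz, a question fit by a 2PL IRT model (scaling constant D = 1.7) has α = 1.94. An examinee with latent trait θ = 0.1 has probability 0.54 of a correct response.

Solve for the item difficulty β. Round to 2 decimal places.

P(θ) = 1 / (1 + exp(−D·α(θ − β)))
logit(0.54) = ln(0.54/0.46) = 0.1603
β = θ − logit/(1.7·α) = 0.1 − 0.1603/3.2980 = 0.0514

0.05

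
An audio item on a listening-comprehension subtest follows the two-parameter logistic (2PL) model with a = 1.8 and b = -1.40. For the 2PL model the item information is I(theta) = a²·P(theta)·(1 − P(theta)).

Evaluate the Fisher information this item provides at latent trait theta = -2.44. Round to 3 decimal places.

P = 1/(1+e^{1.8720}) = 0.1333
P(1−P) = 0.1333 × 0.8667 = 0.1155
I = a² × P(1−P) = 1.8² × 0.1155 = 0.37435

0.374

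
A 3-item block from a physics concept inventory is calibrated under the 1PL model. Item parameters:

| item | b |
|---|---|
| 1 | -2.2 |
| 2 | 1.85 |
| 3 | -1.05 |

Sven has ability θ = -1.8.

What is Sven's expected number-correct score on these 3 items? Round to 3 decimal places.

0.945

P(θ) = 1 / (1 + exp(−(θ − b)))
P_1 = 1/(1+e^{-0.4000}) = 0.5987
P_2 = 1/(1+e^{3.6500}) = 0.0253
P_3 = 1/(1+e^{0.7500}) = 0.3208
E[score] = 0.5987 + 0.0253 + 0.3208 = 0.9448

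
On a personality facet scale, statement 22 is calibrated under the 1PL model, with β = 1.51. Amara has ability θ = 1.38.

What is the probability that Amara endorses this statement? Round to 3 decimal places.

P(θ) = 1 / (1 + exp(−(θ − β)))
Exponent: (1.38 − 1.51) = -0.1300
1/(1 + e^{0.1300}) = 0.4675
P = 0.4675

0.468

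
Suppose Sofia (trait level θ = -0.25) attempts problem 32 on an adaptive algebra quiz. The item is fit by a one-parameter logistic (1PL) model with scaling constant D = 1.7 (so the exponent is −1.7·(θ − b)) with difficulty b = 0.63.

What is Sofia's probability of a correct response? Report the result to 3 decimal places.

0.183

P(θ) = 1 / (1 + exp(−D·(θ − b)))
Exponent: 1.7 × (-0.25 − 0.63) = -1.4960
1/(1 + e^{1.4960}) = 0.1830
P = 0.1830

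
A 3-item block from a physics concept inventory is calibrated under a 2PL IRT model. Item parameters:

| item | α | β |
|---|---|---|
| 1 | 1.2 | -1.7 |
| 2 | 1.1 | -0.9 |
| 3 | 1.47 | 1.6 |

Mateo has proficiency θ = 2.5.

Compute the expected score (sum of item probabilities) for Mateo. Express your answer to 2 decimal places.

P(θ) = 1 / (1 + exp(−α(θ − β)))
P_1 = 1/(1+e^{-5.0400}) = 0.9936
P_2 = 1/(1+e^{-3.7400}) = 0.9768
P_3 = 1/(1+e^{-1.3230}) = 0.7897
E[score] = 0.9936 + 0.9768 + 0.7897 = 2.7600

2.76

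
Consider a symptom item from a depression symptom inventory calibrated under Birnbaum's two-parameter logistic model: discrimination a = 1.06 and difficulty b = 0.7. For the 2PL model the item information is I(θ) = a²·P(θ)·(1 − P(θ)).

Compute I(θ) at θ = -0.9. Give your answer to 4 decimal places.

P = 1/(1+e^{1.6960}) = 0.1550
P(1−P) = 0.1550 × 0.8450 = 0.1310
I = a² × P(1−P) = 1.06² × 0.1310 = 0.14715

0.1472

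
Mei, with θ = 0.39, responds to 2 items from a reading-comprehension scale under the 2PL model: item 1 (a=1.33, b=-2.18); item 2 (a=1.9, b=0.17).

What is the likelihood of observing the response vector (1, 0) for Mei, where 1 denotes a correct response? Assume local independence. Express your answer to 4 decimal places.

P(θ) = 1 / (1 + exp(−a(θ − b)))
P_1 = 1/(1+e^{-3.4181}) = 0.9683
P_2 = 1/(1+e^{-0.4180}) = 0.6030
L = P_1 × (1−P_2) = 0.9683 × 0.3970 = 0.38440

0.3844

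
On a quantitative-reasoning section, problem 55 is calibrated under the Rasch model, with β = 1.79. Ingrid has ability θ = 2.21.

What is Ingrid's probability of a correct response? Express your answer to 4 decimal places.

0.6035

P(θ) = 1 / (1 + exp(−(θ − β)))
Exponent: (2.21 − 1.79) = 0.4200
1/(1 + e^{-0.4200}) = 0.6035
P = 0.6035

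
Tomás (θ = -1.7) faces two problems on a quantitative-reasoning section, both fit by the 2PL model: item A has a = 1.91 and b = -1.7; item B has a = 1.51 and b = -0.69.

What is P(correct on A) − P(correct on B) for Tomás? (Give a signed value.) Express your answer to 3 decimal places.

P(θ) = 1 / (1 + exp(−a(θ − b)))
P_A = 0.5000
P_B = 0.1787
P_A − P_B = 0.3213

0.321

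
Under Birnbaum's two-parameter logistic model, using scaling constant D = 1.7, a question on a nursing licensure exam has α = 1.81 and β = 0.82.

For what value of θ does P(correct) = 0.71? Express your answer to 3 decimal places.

1.111

P(θ) = 1 / (1 + exp(−D·α(θ − β)))
logit = ln(0.7100/0.2900) = 0.8954
θ = β + logit/(1.7·α) = 0.82 + 0.8954/3.0770 = 1.1110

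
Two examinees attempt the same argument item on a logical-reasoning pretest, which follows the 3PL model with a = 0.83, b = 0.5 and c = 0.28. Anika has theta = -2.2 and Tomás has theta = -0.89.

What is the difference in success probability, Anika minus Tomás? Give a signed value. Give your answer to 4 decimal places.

-0.1035

P(theta) = c + (1 − c) · 1 / (1 + exp(−a(theta − b)))
P(Anika) = 0.3492  [exponent -2.2410]
P(Tomás) = 0.4527  [exponent -1.1537]
Difference = 0.3492 − 0.4527 = -0.1035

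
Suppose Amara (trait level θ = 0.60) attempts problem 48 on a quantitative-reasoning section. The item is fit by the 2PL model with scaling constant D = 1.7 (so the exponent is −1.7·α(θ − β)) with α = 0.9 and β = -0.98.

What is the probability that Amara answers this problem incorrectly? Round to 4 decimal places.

0.0819

P(θ) = 1 / (1 + exp(−D·α(θ − β)))
Exponent: 1.7 × 0.9 × (0.60 − (-0.98)) = 2.4174
1/(1 + e^{-2.4174}) = 0.9181
P = 0.9181
P(incorrect) = 1 − 0.9181 = 0.0819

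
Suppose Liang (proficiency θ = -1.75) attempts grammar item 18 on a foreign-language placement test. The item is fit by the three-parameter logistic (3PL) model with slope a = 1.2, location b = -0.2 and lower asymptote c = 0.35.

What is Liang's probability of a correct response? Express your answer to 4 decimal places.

P(θ) = c + (1 − c) · 1 / (1 + exp(−a(θ − b)))
Exponent: 1.2 × (-1.75 − (-0.2)) = -1.8600
1/(1 + e^{1.8600}) = 0.1347
P = 0.35 + 0.65 × 0.1347 = 0.4376

0.4376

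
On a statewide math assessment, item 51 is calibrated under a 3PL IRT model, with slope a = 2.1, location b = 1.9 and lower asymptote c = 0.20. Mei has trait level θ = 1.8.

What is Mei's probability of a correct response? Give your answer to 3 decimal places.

P(θ) = c + (1 − c) · 1 / (1 + exp(−a(θ − b)))
Exponent: 2.1 × (1.8 − 1.9) = -0.2100
1/(1 + e^{0.2100}) = 0.4477
P = 0.20 + 0.80 × 0.4477 = 0.5582

0.558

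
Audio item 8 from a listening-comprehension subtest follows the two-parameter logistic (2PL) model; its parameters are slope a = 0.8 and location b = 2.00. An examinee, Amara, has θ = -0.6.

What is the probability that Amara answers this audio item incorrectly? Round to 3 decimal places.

0.889

P(θ) = 1 / (1 + exp(−a(θ − b)))
Exponent: 0.8 × (-0.6 − 2.00) = -2.0800
1/(1 + e^{2.0800}) = 0.1111
P(incorrect) = 1 − 0.1111 = 0.8889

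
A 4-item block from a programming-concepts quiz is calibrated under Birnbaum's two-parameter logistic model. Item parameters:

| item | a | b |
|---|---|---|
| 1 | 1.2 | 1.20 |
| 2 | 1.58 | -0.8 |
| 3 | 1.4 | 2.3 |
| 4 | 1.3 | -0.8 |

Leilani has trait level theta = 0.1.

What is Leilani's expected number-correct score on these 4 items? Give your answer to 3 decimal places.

P(theta) = 1 / (1 + exp(−a(theta − b)))
P_1 = 1/(1+e^{1.3200}) = 0.2108
P_2 = 1/(1+e^{-1.4220}) = 0.8057
P_3 = 1/(1+e^{3.0800}) = 0.0439
P_4 = 1/(1+e^{-1.1700}) = 0.7631
E[score] = 0.2108 + 0.8057 + 0.0439 + 0.7631 = 1.8236

1.824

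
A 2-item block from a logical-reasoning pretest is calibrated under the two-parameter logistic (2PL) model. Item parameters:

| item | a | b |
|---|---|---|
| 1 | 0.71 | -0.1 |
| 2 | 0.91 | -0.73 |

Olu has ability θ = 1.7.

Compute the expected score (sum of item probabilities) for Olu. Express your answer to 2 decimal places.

P(θ) = 1 / (1 + exp(−a(θ − b)))
P_1 = 1/(1+e^{-1.2780}) = 0.7821
P_2 = 1/(1+e^{-2.2113}) = 0.9013
E[score] = 0.7821 + 0.9013 = 1.6834

1.68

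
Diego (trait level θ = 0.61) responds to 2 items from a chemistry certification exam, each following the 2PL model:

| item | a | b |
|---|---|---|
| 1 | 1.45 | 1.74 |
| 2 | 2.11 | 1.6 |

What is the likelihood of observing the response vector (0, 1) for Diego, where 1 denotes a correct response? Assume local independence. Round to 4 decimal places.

0.0923

P(θ) = 1 / (1 + exp(−a(θ − b)))
P_1 = 1/(1+e^{1.6385}) = 0.1627
P_2 = 1/(1+e^{2.0889}) = 0.1102
L = (1−P_1) × P_2 = 0.8373 × 0.1102 = 0.09226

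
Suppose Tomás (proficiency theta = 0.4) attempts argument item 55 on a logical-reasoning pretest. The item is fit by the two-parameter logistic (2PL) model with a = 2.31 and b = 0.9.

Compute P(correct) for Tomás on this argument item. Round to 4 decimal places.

0.2396

P(theta) = 1 / (1 + exp(−a(theta − b)))
Exponent: 2.31 × (0.4 − 0.9) = -1.1550
1/(1 + e^{1.1550}) = 0.2396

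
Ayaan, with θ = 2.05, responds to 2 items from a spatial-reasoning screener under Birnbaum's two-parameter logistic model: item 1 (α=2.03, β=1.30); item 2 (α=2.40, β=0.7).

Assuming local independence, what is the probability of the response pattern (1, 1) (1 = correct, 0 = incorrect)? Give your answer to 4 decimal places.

0.7900

P(θ) = 1 / (1 + exp(−α(θ − β)))
P_1 = 1/(1+e^{-1.5225}) = 0.8209
P_2 = 1/(1+e^{-3.2400}) = 0.9623
L = P_1 × P_2 = 0.8209 × 0.9623 = 0.78997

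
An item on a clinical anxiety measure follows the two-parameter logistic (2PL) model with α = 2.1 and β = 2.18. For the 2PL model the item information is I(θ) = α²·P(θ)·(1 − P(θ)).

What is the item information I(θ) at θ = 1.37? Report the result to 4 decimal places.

0.5756

P = 1/(1+e^{1.7010}) = 0.1543
P(1−P) = 0.1543 × 0.8457 = 0.1305
I = α² × P(1−P) = 2.1² × 0.1305 = 0.57557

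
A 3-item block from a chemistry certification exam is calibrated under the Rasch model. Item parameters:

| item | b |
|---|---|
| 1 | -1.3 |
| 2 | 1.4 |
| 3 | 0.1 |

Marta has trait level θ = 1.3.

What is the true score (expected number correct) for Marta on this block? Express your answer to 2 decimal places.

P(θ) = 1 / (1 + exp(−(θ − b)))
P_1 = 1/(1+e^{-2.6000}) = 0.9309
P_2 = 1/(1+e^{0.1000}) = 0.4750
P_3 = 1/(1+e^{-1.2000}) = 0.7685
E[score] = 0.9309 + 0.4750 + 0.7685 = 2.1744

2.17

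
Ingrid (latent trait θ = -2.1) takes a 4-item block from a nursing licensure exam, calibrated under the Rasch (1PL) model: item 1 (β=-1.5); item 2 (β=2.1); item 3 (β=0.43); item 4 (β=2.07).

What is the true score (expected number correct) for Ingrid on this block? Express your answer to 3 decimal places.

0.458

P(θ) = 1 / (1 + exp(−(θ − β)))
P_1 = 1/(1+e^{0.6000}) = 0.3543
P_2 = 1/(1+e^{4.2000}) = 0.0148
P_3 = 1/(1+e^{2.5300}) = 0.0738
P_4 = 1/(1+e^{4.1700}) = 0.0152
E[score] = 0.3543 + 0.0148 + 0.0738 + 0.0152 = 0.4581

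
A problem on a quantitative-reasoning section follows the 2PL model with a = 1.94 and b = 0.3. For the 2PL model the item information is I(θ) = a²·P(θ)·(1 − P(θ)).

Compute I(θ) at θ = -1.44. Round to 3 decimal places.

0.120

P = 1/(1+e^{3.3756}) = 0.0331
P(1−P) = 0.0331 × 0.9669 = 0.0320
I = a² × P(1−P) = 1.94² × 0.0320 = 0.12033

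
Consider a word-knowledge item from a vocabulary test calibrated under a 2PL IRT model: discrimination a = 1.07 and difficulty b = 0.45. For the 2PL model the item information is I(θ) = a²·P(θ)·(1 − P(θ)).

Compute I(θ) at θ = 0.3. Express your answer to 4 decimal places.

P = 1/(1+e^{0.1605}) = 0.4600
P(1−P) = 0.4600 × 0.5400 = 0.2484
I = a² × P(1−P) = 1.07² × 0.2484 = 0.28439

0.2844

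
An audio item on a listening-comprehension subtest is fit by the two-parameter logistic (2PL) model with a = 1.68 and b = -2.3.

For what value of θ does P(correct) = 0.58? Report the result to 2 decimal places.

-2.11

P(θ) = 1 / (1 + exp(−a(θ − b)))
logit = ln(0.5800/0.4200) = 0.3228
θ = b + logit/(a) = -2.3 + 0.3228/1.6800 = -2.1079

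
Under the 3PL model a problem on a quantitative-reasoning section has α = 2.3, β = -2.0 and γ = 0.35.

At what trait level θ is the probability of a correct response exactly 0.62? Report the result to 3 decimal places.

-2.149

P(θ) = γ + (1 − γ) · 1 / (1 + exp(−α(θ − β)))
Remove guessing floor: (0.62 − 0.35)/(1 − 0.35) = 0.4154
logit = ln(0.4154/0.5846) = -0.3417
θ = β + logit/(α) = -2.0 + (-0.3417)/2.3000 = -2.1486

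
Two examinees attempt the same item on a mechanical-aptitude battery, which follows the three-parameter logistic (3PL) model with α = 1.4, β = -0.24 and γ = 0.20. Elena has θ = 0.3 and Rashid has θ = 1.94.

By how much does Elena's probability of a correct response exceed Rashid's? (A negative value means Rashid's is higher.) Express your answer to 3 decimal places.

-0.220

P(θ) = γ + (1 − γ) · 1 / (1 + exp(−α(θ − β)))
P(Elena) = 0.7444  [exponent 0.7560]
P(Rashid) = 0.9639  [exponent 3.0520]
Difference = 0.7444 − 0.9639 = -0.2195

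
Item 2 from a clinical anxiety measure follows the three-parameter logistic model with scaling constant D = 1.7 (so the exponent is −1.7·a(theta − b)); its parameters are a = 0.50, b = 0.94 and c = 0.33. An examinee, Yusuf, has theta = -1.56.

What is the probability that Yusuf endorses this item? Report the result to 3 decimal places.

0.401

P(theta) = c + (1 − c) · 1 / (1 + exp(−D·a(theta − b)))
Exponent: 1.7 × 0.50 × (-1.56 − 0.94) = -2.1250
1/(1 + e^{2.1250}) = 0.1067
P = 0.33 + 0.67 × 0.1067 = 0.4015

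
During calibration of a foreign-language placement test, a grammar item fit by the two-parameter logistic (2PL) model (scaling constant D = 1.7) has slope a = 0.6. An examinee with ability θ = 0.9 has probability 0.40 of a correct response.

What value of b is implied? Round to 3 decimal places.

1.298

P(θ) = 1 / (1 + exp(−D·a(θ − b)))
logit(0.40) = ln(0.40/0.60) = -0.4055
b = θ − logit/(1.7·a) = 0.9 − (-0.4055)/1.0200 = 1.2975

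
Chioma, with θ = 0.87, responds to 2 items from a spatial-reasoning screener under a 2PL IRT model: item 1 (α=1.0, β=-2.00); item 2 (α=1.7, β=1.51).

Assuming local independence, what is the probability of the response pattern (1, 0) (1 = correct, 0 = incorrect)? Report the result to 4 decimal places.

P(θ) = 1 / (1 + exp(−α(θ − β)))
P_1 = 1/(1+e^{-2.8700}) = 0.9463
P_2 = 1/(1+e^{1.0880}) = 0.2520
L = P_1 × (1−P_2) = 0.9463 × 0.7480 = 0.70787

0.7079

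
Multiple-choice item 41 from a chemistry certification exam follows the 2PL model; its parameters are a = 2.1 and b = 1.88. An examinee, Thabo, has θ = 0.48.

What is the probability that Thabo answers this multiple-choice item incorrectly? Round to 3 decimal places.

P(θ) = 1 / (1 + exp(−a(θ − b)))
Exponent: 2.1 × (0.48 − 1.88) = -2.9400
1/(1 + e^{2.9400}) = 0.0502
P(incorrect) = 1 − 0.0502 = 0.9498

0.950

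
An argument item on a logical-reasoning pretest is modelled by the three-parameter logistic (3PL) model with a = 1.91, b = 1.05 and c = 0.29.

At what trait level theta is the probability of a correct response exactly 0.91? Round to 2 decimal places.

P(theta) = c + (1 − c) · 1 / (1 + exp(−a(theta − b)))
Remove guessing floor: (0.91 − 0.29)/(1 − 0.29) = 0.8732
logit = ln(0.8732/0.1268) = 1.9299
theta = b + logit/(a) = 1.05 + 1.9299/1.9100 = 2.0604

2.06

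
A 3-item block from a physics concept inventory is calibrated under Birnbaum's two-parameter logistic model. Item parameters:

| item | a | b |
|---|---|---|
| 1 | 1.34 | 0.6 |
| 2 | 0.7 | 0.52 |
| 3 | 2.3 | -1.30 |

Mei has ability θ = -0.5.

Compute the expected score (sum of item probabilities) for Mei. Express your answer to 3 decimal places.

P(θ) = 1 / (1 + exp(−a(θ − b)))
P_1 = 1/(1+e^{1.4740}) = 0.1863
P_2 = 1/(1+e^{0.7140}) = 0.3287
P_3 = 1/(1+e^{-1.8400}) = 0.8629
E[score] = 0.1863 + 0.3287 + 0.8629 = 1.3780

1.378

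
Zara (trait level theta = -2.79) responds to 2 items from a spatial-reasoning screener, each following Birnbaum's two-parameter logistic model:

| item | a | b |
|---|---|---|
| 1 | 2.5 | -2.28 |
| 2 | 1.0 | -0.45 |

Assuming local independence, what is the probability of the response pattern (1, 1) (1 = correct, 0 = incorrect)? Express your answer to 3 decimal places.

P(theta) = 1 / (1 + exp(−a(theta − b)))
P_1 = 1/(1+e^{1.2750}) = 0.2184
P_2 = 1/(1+e^{2.3400}) = 0.0879
L = P_1 × P_2 = 0.2184 × 0.0879 = 0.01919

0.019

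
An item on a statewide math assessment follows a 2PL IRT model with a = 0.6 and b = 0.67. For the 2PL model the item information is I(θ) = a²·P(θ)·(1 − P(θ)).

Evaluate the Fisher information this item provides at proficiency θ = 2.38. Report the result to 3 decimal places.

0.070

P = 1/(1+e^{-1.0260}) = 0.7361
P(1−P) = 0.7361 × 0.2639 = 0.1942
I = a² × P(1−P) = 0.6² × 0.1942 = 0.06993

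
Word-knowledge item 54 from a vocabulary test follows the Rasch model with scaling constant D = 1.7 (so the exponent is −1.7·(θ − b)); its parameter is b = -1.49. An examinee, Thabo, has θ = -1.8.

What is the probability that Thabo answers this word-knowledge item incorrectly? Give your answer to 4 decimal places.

P(θ) = 1 / (1 + exp(−D·(θ − b)))
Exponent: 1.7 × (-1.8 − (-1.49)) = -0.5270
1/(1 + e^{0.5270}) = 0.3712
P = 0.3712
P(incorrect) = 1 − 0.3712 = 0.6288

0.6288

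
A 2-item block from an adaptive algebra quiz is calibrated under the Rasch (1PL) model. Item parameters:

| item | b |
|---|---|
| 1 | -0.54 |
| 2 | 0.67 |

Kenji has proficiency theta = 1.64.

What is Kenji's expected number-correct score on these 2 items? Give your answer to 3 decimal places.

P(theta) = 1 / (1 + exp(−(theta − b)))
P_1 = 1/(1+e^{-2.1800}) = 0.8984
P_2 = 1/(1+e^{-0.9700}) = 0.7251
E[score] = 0.8984 + 0.7251 = 1.6236

1.624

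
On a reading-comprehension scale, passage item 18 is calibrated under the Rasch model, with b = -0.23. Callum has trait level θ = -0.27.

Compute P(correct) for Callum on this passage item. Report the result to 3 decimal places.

0.490

P(θ) = 1 / (1 + exp(−(θ − b)))
Exponent: (-0.27 − (-0.23)) = -0.0400
1/(1 + e^{0.0400}) = 0.4900
P = 0.4900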